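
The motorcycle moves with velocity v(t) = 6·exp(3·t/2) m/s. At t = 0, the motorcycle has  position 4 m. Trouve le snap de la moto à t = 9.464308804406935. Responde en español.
Debemos derivar nuestra ecuación de la velocidad v(t) = 6·exp(3·t/2) 3 veces. Derivando la velocidad, obtenemos la aceleración: a(t) = 9·exp(3·t/2). Tomando d/dt de a(t), encontramos j(t) = 27·exp(3·t/2)/2. Tomando d/dt de j(t), encontramos s(t) = 81·exp(3·t/2)/4. Usando s(t) = 81·exp(3·t/2)/4 y sustituyendo t = 9.464308804406935, encontramos s = 29639485.5065516.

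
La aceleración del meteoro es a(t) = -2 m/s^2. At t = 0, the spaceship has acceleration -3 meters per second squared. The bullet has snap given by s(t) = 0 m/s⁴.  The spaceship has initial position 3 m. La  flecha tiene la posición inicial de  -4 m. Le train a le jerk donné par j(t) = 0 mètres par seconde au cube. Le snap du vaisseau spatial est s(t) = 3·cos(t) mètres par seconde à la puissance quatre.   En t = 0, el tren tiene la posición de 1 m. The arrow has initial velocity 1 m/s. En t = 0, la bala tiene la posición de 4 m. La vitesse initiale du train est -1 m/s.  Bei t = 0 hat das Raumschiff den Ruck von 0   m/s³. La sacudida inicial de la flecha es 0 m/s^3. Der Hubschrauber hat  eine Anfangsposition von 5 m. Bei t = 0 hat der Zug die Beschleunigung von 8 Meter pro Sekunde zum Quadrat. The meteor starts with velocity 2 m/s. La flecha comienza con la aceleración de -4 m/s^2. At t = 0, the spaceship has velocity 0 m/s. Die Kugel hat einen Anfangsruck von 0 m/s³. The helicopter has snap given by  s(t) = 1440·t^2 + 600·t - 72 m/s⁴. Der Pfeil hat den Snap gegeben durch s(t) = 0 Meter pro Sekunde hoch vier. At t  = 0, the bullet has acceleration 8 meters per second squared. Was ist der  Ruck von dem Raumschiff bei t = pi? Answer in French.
Nous devons intégrer notre équation du snap s(t) = 3·cos(t) 1 fois. En intégrant le snap et en utilisant la condition initiale j(0) = 0, nous obtenons j(t) = 3·sin(t). De l'équation du jerk j(t) = 3·sin(t), nous substituons t = pi pour obtenir j = 0.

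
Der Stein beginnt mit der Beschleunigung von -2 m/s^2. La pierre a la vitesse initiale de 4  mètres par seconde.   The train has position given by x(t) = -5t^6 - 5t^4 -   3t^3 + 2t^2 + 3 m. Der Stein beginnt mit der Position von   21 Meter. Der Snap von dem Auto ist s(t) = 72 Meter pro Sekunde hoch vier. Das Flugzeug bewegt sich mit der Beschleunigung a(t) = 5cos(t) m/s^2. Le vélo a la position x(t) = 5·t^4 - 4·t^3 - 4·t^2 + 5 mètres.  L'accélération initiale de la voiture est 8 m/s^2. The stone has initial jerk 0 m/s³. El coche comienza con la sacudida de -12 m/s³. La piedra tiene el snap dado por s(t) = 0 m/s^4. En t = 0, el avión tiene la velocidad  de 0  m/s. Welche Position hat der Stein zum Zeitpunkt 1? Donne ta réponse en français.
Nous devons trouver l'intégrale de notre équation du snap s(t) = 0 4 fois. En intégrant le snap et en utilisant la condition initiale j(0) = 0, nous obtenons j(t) = 0. En prenant ∫j(t)dt et en appliquant a(0) = -2, nous trouvons a(t) = -2. En intégrant l'accélération et en utilisant la condition initiale v(0) = 4, nous obtenons v(t) = 4 - 2·t. L'intégrale de la vitesse est la position. En utilisant x(0) = 21, nous obtenons x(t) = -t^2 + 4·t + 21. De l'équation de la position x(t) = -t^2 + 4·t + 21, nous substituons t = 1 pour obtenir x = 24.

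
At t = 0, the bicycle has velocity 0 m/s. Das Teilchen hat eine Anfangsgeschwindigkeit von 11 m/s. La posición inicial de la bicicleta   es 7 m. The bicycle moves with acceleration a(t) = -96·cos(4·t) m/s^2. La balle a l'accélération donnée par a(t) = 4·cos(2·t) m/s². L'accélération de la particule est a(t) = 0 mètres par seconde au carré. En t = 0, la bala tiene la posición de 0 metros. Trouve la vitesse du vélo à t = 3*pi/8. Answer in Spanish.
Partiendo de la aceleración a(t) = -96·cos(4·t), tomamos 1 antiderivada. La antiderivada de la aceleración, con v(0) = 0, da la velocidad: v(t) = -24·sin(4·t). Usando v(t) = -24·sin(4·t) y sustituyendo t = 3*pi/8, encontramos v = 24.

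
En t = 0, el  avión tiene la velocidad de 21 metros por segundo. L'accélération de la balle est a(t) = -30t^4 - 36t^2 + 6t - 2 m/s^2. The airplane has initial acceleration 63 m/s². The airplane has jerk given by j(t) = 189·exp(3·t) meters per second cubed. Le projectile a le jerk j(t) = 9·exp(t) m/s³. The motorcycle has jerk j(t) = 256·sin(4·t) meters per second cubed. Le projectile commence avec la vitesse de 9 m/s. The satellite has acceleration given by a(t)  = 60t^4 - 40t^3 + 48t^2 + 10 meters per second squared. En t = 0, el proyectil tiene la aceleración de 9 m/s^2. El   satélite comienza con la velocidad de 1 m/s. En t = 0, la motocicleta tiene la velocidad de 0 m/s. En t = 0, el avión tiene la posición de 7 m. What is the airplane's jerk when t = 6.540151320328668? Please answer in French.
De l'équation du jerk j(t) = 189·exp(3·t), nous substituons t = 6.540151320328668 pour obtenir j = 62735980774.5093.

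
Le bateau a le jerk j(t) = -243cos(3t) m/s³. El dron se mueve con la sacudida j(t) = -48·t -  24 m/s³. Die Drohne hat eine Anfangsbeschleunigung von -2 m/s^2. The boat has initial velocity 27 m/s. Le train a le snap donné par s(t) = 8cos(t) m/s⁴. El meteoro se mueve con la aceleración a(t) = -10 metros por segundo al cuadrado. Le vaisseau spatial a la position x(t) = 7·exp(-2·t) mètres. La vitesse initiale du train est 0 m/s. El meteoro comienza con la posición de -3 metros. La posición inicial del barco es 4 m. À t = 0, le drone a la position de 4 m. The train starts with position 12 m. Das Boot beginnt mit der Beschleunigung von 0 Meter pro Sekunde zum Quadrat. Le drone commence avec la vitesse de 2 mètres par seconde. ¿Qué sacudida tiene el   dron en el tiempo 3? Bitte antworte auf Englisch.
We have jerk j(t) = -48·t - 24. Substituting t = 3: j(3) = -168.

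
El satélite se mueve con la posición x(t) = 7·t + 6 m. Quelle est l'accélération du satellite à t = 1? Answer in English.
Starting from position x(t) = 7·t + 6, we take 2 derivatives. The derivative of position gives velocity: v(t) = 7. The derivative of velocity gives acceleration: a(t) = 0. We have acceleration a(t) = 0. Substituting t = 1: a(1) = 0.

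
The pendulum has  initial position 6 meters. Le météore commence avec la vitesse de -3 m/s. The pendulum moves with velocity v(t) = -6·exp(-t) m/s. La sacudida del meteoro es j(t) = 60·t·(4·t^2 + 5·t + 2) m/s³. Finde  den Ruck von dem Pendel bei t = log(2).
Wir müssen unsere Gleichung für die Geschwindigkeit v(t) = -6·exp(-t) 2-mal ableiten. Durch Ableiten von der Geschwindigkeit erhalten wir die Beschleunigung: a(t) = 6·exp(-t). Mit d/dt von a(t) finden wir j(t) = -6·exp(-t). Wir haben den Ruck j(t) = -6·exp(-t). Durch Einsetzen von t = log(2): j(log(2)) = -3.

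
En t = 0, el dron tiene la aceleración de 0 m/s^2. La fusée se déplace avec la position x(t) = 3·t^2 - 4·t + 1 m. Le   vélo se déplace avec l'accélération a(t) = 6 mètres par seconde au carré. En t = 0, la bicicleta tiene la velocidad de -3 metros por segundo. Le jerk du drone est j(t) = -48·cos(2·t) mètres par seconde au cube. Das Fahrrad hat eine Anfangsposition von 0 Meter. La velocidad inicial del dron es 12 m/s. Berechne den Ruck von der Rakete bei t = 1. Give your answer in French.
En partant de la position x(t) = 3·t^2 - 4·t + 1, nous prenons 3 dérivées. En dérivant la position, nous obtenons la vitesse: v(t) = 6·t - 4. La dérivée de la vitesse donne l'accélération: a(t) = 6. En dérivant l'accélération, nous obtenons le jerk: j(t) = 0. De l'équation du jerk j(t) = 0, nous substituons t = 1 pour obtenir j = 0.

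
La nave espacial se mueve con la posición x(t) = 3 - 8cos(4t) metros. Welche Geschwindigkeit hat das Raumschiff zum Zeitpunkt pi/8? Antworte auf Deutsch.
Wir müssen unsere Gleichung für die Position x(t) = 3 - 8·cos(4·t) 1-mal ableiten. Die Ableitung von der Position ergibt die Geschwindigkeit: v(t) = 32·sin(4·t). Aus der Gleichung für die Geschwindigkeit v(t) = 32·sin(4·t), setzen wir t = pi/8 ein und erhalten v = 32.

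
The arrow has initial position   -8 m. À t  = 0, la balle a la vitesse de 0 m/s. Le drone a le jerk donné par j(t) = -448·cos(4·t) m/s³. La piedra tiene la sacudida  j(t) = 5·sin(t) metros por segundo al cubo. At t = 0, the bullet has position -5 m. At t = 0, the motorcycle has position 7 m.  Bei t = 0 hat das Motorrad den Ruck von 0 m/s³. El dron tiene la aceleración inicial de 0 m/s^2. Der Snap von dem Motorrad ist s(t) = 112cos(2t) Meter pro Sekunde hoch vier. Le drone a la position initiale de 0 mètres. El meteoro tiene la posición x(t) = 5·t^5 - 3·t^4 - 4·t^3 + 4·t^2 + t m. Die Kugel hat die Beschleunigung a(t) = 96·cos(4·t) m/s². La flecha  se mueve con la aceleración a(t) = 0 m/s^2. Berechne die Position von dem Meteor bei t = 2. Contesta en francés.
De l'équation de la position x(t) = 5·t^5 - 3·t^4 - 4·t^3 + 4·t^2 + t, nous substituons t = 2 pour obtenir x = 98.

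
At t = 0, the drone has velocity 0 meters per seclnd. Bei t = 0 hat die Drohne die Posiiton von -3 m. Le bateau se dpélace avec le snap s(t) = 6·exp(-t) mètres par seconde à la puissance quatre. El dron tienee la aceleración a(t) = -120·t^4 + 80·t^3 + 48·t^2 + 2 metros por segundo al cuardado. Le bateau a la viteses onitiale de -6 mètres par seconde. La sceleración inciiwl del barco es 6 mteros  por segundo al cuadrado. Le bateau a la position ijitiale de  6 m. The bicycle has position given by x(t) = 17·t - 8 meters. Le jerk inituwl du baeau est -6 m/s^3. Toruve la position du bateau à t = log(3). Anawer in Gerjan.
Wir müssen unsere Gleichung für den Snap s(t) = 6·exp(-t) 4-mal integrieren. Die Stammfunktion von dem Snap, mit j(0) = -6, ergibt den Ruck: j(t) = -6·exp(-t). Durch Integration von dem Ruck und Verwendung der Anfangsbedingung a(0) = 6, erhalten wir a(t) = 6·exp(-t). Durch Integration von der Beschleunigung und Verwendung der Anfangsbedingung v(0) = -6, erhalten wir v(t) = -6·exp(-t). Mit ∫v(t)dt und Anwendung von x(0) = 6, finden wir x(t) = 6·exp(-t). Aus der Gleichung für die Position x(t) = 6·exp(-t), setzen wir t = log(3) ein und erhalten x = 2.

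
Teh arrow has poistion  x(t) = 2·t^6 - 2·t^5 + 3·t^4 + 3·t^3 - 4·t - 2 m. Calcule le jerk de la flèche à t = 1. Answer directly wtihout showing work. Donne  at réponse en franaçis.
À t = 1, j = 210.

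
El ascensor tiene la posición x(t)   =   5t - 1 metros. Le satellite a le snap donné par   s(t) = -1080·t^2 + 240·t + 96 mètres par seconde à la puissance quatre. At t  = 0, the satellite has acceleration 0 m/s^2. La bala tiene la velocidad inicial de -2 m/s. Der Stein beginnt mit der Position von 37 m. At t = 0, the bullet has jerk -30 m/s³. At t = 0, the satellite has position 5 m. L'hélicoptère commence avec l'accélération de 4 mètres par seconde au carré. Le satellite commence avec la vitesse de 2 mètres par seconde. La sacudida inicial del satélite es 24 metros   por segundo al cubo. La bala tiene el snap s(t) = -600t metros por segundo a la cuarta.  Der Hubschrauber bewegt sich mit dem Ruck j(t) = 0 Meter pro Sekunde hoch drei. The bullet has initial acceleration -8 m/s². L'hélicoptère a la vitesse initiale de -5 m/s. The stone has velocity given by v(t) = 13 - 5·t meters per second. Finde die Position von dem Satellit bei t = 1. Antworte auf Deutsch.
Wir müssen das Integral unserer Gleichung für den Snap s(t) = -1080·t^2 + 240·t + 96 4-mal finden. Mit ∫s(t)dt und Anwendung von j(0) = 24, finden wir j(t) = -360·t^3 + 120·t^2 + 96·t + 24. Mit ∫j(t)dt und Anwendung von a(0) = 0, finden wir a(t) = 2·t·(-45·t^3 + 20·t^2 + 24·t + 12). Das Integral von der Beschleunigung ist die Geschwindigkeit. Mit v(0) = 2 erhalten wir v(t) = -18·t^5 + 10·t^4 + 16·t^3 + 12·t^2 + 2. Das Integral von der Geschwindigkeit ist die Position. Mit x(0) = 5 erhalten wir x(t) = -3·t^6 + 2·t^5 + 4·t^4 + 4·t^3 + 2·t + 5. Aus der Gleichung für die Position x(t) = -3·t^6 + 2·t^5 + 4·t^4 + 4·t^3 + 2·t + 5, setzen wir t = 1 ein und erhalten x = 14.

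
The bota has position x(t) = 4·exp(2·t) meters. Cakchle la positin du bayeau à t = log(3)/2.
En utilisant x(t) = 4·exp(2·t) et en substituant t = log(3)/2, nous trouvons x = 12.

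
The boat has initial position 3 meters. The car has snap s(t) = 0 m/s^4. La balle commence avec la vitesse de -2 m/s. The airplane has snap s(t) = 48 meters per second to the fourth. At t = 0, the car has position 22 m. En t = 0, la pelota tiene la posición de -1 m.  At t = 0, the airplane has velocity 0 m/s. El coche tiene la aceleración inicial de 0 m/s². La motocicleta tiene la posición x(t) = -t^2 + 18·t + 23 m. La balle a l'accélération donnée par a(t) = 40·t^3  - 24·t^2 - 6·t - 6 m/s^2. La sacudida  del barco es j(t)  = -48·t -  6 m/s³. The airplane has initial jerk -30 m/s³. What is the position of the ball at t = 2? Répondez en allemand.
Wir müssen unsere Gleichung für die Beschleunigung a(t) = 40·t^3 - 24·t^2 - 6·t - 6 2-mal integrieren. Das Integral von der Beschleunigung, mit v(0) = -2, ergibt die Geschwindigkeit: v(t) = 10·t^4 - 8·t^3 - 3·t^2 - 6·t - 2. Das Integral von der Geschwindigkeit ist die Position. Mit x(0) = -1 erhalten wir x(t) = 2·t^5 - 2·t^4 - t^3 - 3·t^2 - 2·t - 1. Aus der Gleichung für die Position x(t) = 2·t^5 - 2·t^4 - t^3 - 3·t^2 - 2·t - 1, setzen wir t = 2 ein und erhalten x = 7.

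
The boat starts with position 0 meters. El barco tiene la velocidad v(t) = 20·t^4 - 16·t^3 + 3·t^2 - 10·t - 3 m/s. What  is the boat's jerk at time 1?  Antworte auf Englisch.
To solve this, we need to take 2 derivatives of our velocity equation v(t) = 20·t^4 - 16·t^3 + 3·t^2 - 10·t - 3. Taking d/dt of v(t), we find a(t) = 80·t^3 - 48·t^2 + 6·t - 10. The derivative of acceleration gives jerk: j(t) = 240·t^2 - 96·t + 6. Using j(t) = 240·t^2 - 96·t + 6 and substituting t = 1, we find j = 150.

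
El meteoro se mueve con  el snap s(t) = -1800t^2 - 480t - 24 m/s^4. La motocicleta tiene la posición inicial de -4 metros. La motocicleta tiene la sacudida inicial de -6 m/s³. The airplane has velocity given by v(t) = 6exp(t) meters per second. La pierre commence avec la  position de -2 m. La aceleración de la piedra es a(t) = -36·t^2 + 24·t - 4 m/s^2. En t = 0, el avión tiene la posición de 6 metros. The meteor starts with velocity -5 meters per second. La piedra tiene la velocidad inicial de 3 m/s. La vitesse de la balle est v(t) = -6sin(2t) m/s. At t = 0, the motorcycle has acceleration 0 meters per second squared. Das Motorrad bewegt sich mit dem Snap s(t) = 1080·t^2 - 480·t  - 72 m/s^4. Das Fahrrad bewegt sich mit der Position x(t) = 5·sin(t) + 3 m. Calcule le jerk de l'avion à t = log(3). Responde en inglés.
We must differentiate our velocity equation v(t) = 6·exp(t) 2 times. Differentiating velocity, we get acceleration: a(t) = 6·exp(t). The derivative of acceleration gives jerk: j(t) = 6·exp(t). Using j(t) = 6·exp(t) and substituting t = log(3), we find j = 18.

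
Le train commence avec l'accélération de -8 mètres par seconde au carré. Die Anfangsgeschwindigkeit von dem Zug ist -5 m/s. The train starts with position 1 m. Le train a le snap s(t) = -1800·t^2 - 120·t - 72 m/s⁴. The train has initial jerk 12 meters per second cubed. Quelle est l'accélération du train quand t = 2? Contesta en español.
Partiendo del snap s(t) = -1800·t^2 - 120·t - 72, tomamos 2 antiderivadas. La integral del snap, con j(0) = 12, da la sacudida: j(t) = -600·t^3 - 60·t^2 - 72·t + 12. La antiderivada de la sacudida es la aceleración. Usando a(0) = -8, obtenemos a(t) = -150·t^4 - 20·t^3 - 36·t^2 + 12·t - 8. Usando a(t) = -150·t^4 - 20·t^3 - 36·t^2 + 12·t - 8 y sustituyendo t = 2, encontramos a = -2688.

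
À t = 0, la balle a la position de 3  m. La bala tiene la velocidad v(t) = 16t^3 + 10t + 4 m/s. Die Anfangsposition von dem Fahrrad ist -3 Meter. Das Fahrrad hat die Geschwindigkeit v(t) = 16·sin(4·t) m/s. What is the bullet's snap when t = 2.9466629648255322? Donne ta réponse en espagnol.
Debemos derivar nuestra ecuación de la velocidad v(t) = 16·t^3 + 10·t + 4 3 veces. Tomando d/dt de v(t), encontramos a(t) = 48·t^2 + 10. Tomando d/dt de a(t), encontramos j(t) = 96·t. Tomando d/dt de j(t), encontramos s(t) = 96. Usando s(t) = 96 y sustituyendo t = 2.9466629648255322, encontramos s = 96.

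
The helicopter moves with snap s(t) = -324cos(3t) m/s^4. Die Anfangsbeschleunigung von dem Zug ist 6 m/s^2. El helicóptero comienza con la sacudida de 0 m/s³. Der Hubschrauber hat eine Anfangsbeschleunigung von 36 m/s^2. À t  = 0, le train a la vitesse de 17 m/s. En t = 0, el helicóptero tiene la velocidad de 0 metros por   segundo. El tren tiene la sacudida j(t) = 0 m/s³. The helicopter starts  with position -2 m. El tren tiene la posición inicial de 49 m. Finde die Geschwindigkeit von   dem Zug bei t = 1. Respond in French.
Nous devons intégrer notre équation du jerk j(t) = 0 2 fois. La primitive du jerk, avec a(0) = 6, donne l'accélération: a(t) = 6. En intégrant l'accélération et en utilisant la condition initiale v(0) = 17, nous obtenons v(t) = 6·t + 17. De l'équation de la vitesse v(t) = 6·t + 17, nous substituons t = 1 pour obtenir v = 23.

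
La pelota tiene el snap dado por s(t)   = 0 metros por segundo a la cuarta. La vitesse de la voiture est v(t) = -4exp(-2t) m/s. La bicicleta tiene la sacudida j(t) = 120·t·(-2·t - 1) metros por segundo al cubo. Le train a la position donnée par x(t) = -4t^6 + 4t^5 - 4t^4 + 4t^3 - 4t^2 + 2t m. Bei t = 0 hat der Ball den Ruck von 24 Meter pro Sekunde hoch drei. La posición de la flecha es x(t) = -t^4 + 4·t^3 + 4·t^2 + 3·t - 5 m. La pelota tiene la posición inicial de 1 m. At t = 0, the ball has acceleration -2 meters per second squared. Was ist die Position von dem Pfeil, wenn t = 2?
Aus der Gleichung für die Position x(t) = -t^4 + 4·t^3 + 4·t^2 + 3·t - 5, setzen wir t = 2 ein und erhalten x = 33.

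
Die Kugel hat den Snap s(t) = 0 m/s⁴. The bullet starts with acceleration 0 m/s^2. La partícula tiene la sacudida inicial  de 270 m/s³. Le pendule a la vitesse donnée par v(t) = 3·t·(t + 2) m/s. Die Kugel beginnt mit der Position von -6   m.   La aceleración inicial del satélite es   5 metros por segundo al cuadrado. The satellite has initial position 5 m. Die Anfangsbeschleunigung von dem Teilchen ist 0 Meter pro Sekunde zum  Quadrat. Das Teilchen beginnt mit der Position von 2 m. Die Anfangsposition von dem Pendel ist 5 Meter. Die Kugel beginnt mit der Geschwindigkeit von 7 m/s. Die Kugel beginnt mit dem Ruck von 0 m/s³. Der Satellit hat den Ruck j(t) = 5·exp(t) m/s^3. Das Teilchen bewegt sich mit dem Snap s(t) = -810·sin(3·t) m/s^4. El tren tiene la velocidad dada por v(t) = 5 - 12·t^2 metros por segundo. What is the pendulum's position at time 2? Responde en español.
Partiendo de la velocidad v(t) = 3·t·(t + 2), tomamos 1 antiderivada. La antiderivada de la velocidad es la posición. Usando x(0) = 5, obtenemos x(t) = t^3 + 3·t^2 + 5. Usando x(t) = t^3 + 3·t^2 + 5 y sustituyendo t = 2, encontramos x = 25.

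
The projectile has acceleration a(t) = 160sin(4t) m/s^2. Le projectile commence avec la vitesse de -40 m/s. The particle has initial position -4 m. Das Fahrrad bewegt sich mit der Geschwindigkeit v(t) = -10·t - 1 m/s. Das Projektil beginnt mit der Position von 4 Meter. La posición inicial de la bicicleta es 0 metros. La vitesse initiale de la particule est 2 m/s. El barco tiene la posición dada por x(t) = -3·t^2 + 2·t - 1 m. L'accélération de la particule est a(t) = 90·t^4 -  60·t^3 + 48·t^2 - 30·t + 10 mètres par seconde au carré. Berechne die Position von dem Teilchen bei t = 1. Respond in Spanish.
Necesitamos integrar nuestra ecuación de la aceleración a(t) = 90·t^4 - 60·t^3 + 48·t^2 - 30·t + 10 2 veces. Tomando ∫a(t)dt y aplicando v(0) = 2, encontramos v(t) = 18·t^5 - 15·t^4 + 16·t^3 - 15·t^2 + 10·t + 2. La integral de la velocidad, con x(0) = -4, da la posición: x(t) = 3·t^6 - 3·t^5 + 4·t^4 - 5·t^3 + 5·t^2 + 2·t - 4. Usando x(t) = 3·t^6 - 3·t^5 + 4·t^4 - 5·t^3 + 5·t^2 + 2·t - 4 y sustituyendo t = 1, encontramos x = 2.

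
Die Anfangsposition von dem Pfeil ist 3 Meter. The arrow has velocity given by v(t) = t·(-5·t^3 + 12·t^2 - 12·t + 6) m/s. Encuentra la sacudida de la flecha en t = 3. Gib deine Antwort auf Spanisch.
Partiendo de la velocidad v(t) = t·(-5·t^3 + 12·t^2 - 12·t + 6), tomamos 2 derivadas. Derivando la velocidad, obtenemos la aceleración: a(t) = -5·t^3 + 12·t^2 + t·(-15·t^2 + 24·t - 12) - 12·t + 6. Derivando la aceleración, obtenemos la sacudida: j(t) = -30·t^2 + t·(24 - 30·t) + 48·t - 24. Tenemos la sacudida j(t) = -30·t^2 + t·(24 - 30·t) + 48·t - 24. Sustituyendo t = 3: j(3) = -348.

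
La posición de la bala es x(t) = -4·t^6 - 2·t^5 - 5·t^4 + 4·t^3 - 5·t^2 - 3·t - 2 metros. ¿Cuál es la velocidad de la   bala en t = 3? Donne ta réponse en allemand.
Um dies zu lösen, müssen wir 1 Ableitung unserer Gleichung für die Position x(t) = -4·t^6 - 2·t^5 - 5·t^4 + 4·t^3 - 5·t^2 - 3·t - 2 nehmen. Die Ableitung von der Position ergibt die Geschwindigkeit: v(t) = -24·t^5 - 10·t^4 - 20·t^3 + 12·t^2 - 10·t - 3. Wir haben die Geschwindigkeit v(t) = -24·t^5 - 10·t^4 - 20·t^3 + 12·t^2 - 10·t - 3. Durch Einsetzen von t = 3: v(3) = -7107.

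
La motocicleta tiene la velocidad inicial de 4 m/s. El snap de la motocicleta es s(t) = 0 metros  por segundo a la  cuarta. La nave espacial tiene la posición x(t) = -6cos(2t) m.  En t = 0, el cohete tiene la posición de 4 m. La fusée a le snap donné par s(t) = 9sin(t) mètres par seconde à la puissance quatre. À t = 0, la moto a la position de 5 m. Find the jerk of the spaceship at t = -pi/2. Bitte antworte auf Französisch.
En partant de la position x(t) = -6·cos(2·t), nous prenons 3 dérivées. En dérivant la position, nous obtenons la vitesse: v(t) = 12·sin(2·t). En dérivant la vitesse, nous obtenons l'accélération: a(t) = 24·cos(2·t). La dérivée de l'accélération donne le jerk: j(t) = -48·sin(2·t). En utilisant j(t) = -48·sin(2·t) et en substituant t = -pi/2, nous trouvons j = 0.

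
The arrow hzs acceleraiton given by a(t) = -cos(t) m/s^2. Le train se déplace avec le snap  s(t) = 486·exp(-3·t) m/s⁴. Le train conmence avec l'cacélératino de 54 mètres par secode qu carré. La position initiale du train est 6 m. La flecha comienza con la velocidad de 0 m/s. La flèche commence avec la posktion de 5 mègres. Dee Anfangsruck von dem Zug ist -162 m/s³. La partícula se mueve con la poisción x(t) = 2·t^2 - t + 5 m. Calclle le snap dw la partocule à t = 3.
Pour résoudre ceci, nous devons prendre 4 dérivées de notre équation de la position x(t) = 2·t^2 - t + 5. La dérivée de la position donne la vitesse: v(t) = 4·t - 1. La dérivée de la vitesse donne l'accélération: a(t) = 4. En prenant d/dt de a(t), nous trouvons j(t) = 0. En prenant d/dt de j(t), nous trouvons s(t) = 0. En utilisant s(t) = 0 et en substituant t = 3, nous trouvons s = 0.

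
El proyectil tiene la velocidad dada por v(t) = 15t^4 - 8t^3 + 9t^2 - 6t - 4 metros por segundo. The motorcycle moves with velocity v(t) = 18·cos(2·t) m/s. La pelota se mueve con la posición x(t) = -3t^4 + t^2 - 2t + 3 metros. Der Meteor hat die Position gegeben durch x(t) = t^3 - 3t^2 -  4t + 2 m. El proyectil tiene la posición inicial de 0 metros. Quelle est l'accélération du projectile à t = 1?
Pour résoudre ceci, nous devons prendre 1 dérivée de notre équation de la vitesse v(t) = 15·t^4 - 8·t^3 + 9·t^2 - 6·t - 4. En prenant d/dt de v(t), nous trouvons a(t) = 60·t^3 - 24·t^2 + 18·t - 6. Nous avons l'accélération a(t) = 60·t^3 - 24·t^2 + 18·t - 6. En substituant t = 1: a(1) = 48.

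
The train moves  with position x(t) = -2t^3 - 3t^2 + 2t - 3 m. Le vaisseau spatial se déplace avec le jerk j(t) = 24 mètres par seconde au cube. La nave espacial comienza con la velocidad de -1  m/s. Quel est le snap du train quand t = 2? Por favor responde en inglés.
We must differentiate our position equation x(t) = -2·t^3 - 3·t^2 + 2·t - 3 4 times. Taking d/dt of x(t), we find v(t) = -6·t^2 - 6·t + 2. Taking d/dt of v(t), we find a(t) = -12·t - 6. Taking d/dt of a(t), we find j(t) = -12. Taking d/dt of j(t), we find s(t) = 0. From the given snap equation s(t) = 0, we substitute t = 2 to get s = 0.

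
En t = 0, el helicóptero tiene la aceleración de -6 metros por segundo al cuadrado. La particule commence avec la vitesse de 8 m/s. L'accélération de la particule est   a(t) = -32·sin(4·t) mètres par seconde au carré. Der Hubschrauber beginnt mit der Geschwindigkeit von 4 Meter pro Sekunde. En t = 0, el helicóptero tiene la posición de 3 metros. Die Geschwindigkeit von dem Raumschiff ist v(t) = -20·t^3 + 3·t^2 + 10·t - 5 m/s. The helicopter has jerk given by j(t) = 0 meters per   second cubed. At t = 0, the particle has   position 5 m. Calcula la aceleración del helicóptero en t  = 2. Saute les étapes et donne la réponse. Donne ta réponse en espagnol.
La aceleración en t = 2 es a = -6.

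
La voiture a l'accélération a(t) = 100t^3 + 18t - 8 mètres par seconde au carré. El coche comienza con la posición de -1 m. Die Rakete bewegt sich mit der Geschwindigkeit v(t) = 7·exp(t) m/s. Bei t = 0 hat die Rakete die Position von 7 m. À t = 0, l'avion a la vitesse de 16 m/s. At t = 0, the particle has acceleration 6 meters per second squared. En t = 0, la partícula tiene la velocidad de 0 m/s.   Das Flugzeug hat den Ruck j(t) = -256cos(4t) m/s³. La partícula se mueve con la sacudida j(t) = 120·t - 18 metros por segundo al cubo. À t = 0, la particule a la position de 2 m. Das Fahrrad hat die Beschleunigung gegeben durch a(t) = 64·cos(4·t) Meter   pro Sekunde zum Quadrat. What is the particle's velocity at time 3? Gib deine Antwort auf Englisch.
Starting from jerk j(t) = 120·t - 18, we take 2 integrals. The integral of jerk, with a(0) = 6, gives acceleration: a(t) = 60·t^2 - 18·t + 6. Integrating acceleration and using the initial condition v(0) = 0, we get v(t) = t·(20·t^2 - 9·t + 6). Using v(t) = t·(20·t^2 - 9·t + 6) and substituting t = 3, we find v = 477.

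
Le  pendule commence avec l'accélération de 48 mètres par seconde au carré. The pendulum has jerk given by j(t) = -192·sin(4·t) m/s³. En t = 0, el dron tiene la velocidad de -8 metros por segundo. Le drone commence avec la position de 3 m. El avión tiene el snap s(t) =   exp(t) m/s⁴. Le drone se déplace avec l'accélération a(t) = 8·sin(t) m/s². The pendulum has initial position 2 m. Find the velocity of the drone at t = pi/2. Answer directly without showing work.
At t = pi/2, v = 0.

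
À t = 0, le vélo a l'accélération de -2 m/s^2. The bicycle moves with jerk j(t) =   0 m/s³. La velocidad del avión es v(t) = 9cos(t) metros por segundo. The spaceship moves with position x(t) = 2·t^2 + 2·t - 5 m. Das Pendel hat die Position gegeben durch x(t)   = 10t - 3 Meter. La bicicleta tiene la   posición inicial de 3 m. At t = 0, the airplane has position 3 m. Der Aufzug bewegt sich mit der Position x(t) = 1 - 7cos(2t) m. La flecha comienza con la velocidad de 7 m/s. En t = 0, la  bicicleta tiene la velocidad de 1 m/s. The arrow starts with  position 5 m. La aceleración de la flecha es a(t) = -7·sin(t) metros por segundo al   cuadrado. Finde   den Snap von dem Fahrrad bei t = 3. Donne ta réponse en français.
Nous devons dériver notre équation du jerk j(t) = 0 1 fois. En prenant d/dt de j(t), nous trouvons s(t) = 0. De l'équation du snap s(t) = 0, nous substituons t = 3 pour obtenir s = 0.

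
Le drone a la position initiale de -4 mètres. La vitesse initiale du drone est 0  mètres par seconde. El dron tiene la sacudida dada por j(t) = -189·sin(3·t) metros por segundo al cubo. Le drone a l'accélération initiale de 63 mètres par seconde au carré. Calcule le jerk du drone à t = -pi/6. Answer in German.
Aus der Gleichung für den Ruck j(t) = -189·sin(3·t), setzen wir t = -pi/6 ein und erhalten j = 189.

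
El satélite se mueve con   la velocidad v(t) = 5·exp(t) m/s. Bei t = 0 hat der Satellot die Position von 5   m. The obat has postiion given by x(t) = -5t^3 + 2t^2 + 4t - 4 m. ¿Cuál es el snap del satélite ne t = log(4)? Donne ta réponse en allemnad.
Ausgehend von der Geschwindigkeit v(t) = 5·exp(t), nehmen wir 3 Ableitungen. Durch Ableiten von der Geschwindigkeit erhalten wir die Beschleunigung: a(t) = 5·exp(t). Durch Ableiten von der Beschleunigung erhalten wir den Ruck: j(t) = 5·exp(t). Mit d/dt von j(t) finden wir s(t) = 5·exp(t). Wir haben den Snap s(t) = 5·exp(t). Durch Einsetzen von t = log(4): s(log(4)) = 20.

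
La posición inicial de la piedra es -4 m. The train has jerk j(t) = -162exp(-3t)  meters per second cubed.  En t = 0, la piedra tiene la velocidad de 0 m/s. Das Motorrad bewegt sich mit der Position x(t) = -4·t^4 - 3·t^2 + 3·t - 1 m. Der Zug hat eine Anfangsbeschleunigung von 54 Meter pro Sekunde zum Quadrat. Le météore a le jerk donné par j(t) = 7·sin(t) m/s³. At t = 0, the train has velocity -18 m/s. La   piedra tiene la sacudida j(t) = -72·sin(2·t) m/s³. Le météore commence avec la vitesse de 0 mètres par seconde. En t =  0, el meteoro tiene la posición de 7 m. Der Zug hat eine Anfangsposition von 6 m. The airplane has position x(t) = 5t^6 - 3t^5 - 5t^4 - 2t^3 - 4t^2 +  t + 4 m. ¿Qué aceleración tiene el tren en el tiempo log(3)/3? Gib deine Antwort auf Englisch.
Starting from jerk j(t) = -162·exp(-3·t), we take 1 integral. Finding the antiderivative of j(t) and using a(0) = 54: a(t) = 54·exp(-3·t). We have acceleration a(t) = 54·exp(-3·t). Substituting t = log(3)/3: a(log(3)/3) = 18.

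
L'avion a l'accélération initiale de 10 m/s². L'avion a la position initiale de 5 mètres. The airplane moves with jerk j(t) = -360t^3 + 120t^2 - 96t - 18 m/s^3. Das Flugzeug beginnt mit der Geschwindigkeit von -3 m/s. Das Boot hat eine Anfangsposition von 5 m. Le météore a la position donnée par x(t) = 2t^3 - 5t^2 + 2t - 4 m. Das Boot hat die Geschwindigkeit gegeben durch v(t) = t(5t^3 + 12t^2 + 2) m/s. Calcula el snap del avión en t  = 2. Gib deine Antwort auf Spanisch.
Para resolver esto, necesitamos tomar 1 derivada de nuestra ecuación de la sacudida j(t) = -360·t^3 + 120·t^2 - 96·t - 18. Derivando la sacudida, obtenemos el snap: s(t) = -1080·t^2 + 240·t - 96. Tenemos el snap s(t) = -1080·t^2 + 240·t - 96. Sustituyendo t = 2: s(2) = -3936.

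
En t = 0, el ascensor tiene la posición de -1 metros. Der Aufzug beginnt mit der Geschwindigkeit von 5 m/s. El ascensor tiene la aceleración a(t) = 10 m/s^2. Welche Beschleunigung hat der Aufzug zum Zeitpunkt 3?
Aus der Gleichung für die Beschleunigung a(t) = 10, setzen wir t = 3 ein und erhalten a = 10.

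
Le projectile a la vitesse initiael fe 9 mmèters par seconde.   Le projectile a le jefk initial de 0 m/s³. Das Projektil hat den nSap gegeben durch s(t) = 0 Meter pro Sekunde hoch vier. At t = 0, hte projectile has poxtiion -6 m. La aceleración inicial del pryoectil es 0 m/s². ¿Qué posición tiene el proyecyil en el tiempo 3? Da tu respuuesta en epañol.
Debemos encontrar la integral de nuestra ecuación del snap s(t) = 0 4 veces. Tomando ∫s(t)dt y aplicando j(0) = 0, encontramos j(t) = 0. La integral de la sacudida es la aceleración. Usando a(0) = 0, obtenemos a(t) = 0. Tomando ∫a(t)dt y aplicando v(0) = 9, encontramos v(t) = 9. La antiderivada de la velocidad es la posición. Usando x(0) = -6, obtenemos x(t) = 9·t - 6. Usando x(t) = 9·t - 6 y sustituyendo t = 3, encontramos x = 21.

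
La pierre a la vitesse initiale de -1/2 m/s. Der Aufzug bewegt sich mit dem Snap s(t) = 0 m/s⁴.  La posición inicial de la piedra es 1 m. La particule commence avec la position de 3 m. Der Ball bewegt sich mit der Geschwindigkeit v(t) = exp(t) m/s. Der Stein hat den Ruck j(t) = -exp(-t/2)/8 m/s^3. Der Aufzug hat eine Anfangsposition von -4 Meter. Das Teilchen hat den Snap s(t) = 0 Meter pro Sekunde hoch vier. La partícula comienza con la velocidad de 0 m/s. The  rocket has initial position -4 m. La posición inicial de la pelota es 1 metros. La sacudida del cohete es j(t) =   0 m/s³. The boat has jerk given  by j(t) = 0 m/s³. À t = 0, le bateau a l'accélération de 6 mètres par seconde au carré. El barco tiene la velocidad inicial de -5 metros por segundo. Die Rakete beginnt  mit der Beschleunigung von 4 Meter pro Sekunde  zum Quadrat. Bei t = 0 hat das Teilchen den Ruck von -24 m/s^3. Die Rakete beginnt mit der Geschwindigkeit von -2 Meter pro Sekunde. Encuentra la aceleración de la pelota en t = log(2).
Partiendo de la velocidad v(t) = exp(t), tomamos 1 derivada. Tomando d/dt de v(t), encontramos a(t) = exp(t). Tenemos la aceleración a(t) = exp(t). Sustituyendo t = log(2): a(log(2)) = 2.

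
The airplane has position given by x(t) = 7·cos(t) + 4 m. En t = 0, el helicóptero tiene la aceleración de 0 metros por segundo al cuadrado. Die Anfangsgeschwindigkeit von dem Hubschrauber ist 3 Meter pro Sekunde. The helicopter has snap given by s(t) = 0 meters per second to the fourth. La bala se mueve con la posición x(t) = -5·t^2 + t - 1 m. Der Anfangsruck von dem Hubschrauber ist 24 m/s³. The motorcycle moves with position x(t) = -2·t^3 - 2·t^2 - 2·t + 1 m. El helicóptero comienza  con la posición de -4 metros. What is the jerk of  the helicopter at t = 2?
Starting from snap s(t) = 0, we take 1 antiderivative. Taking ∫s(t)dt and applying j(0) = 24, we find j(t) = 24. Using j(t) = 24 and substituting t = 2, we find j = 24.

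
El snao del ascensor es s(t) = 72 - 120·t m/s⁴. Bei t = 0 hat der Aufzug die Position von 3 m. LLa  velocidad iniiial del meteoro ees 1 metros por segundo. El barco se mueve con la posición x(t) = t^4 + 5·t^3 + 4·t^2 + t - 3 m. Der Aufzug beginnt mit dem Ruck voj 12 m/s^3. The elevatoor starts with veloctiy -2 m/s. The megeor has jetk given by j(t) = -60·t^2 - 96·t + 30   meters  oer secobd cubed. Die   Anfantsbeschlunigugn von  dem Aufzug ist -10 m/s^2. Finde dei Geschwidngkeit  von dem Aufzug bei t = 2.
Ausgehend von dem Snap s(t) = 72 - 120·t, nehmen wir 3 Integrale. Mit ∫s(t)dt und Anwendung von j(0) = 12, finden wir j(t) = -60·t^2 + 72·t + 12. Durch Integration von dem Ruck und Verwendung der Anfangsbedingung a(0) = -10, erhalten wir a(t) = -20·t^3 + 36·t^2 + 12·t - 10. Das Integral von der Beschleunigung ist die Geschwindigkeit. Mit v(0) = -2 erhalten wir v(t) = -5·t^4 + 12·t^3 + 6·t^2 - 10·t - 2. Aus der Gleichung für die Geschwindigkeit v(t) = -5·t^4 + 12·t^3 + 6·t^2 - 10·t - 2, setzen wir t = 2 ein und erhalten v = 18.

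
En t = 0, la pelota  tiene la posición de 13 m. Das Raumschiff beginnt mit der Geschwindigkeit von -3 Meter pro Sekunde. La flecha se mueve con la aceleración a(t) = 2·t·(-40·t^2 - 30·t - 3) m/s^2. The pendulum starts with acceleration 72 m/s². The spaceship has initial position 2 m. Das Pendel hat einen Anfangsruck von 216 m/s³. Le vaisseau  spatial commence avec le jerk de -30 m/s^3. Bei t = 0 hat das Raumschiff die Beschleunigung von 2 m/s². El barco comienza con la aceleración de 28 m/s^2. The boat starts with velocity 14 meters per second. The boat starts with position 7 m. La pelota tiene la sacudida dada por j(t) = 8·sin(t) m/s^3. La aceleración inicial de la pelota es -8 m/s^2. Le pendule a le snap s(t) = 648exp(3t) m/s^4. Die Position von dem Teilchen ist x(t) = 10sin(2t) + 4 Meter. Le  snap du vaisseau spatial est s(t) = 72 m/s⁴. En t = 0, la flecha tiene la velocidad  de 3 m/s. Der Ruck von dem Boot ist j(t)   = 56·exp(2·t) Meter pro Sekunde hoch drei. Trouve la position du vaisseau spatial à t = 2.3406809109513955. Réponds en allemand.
Um dies zu lösen, müssen wir 4 Stammfunktionen unserer Gleichung für den Snap s(t) = 72 finden. Durch Integration von dem Snap und Verwendung der Anfangsbedingung j(0) = -30, erhalten wir j(t) = 72·t - 30. Mit ∫j(t)dt und Anwendung von a(0) = 2, finden wir a(t) = 36·t^2 - 30·t + 2. Mit ∫a(t)dt und Anwendung von v(0) = -3, finden wir v(t) = 12·t^3 - 15·t^2 + 2·t - 3. Das Integral von der Geschwindigkeit ist die Position. Mit x(0) = 2 erhalten wir x(t) = 3·t^4 - 5·t^3 + t^2 - 3·t + 2. Aus der Gleichung für die Position x(t) = 3·t^4 - 5·t^3 + t^2 - 3·t + 2, setzen wir t = 2.3406809109513955 ein und erhalten x = 26.3876073240242.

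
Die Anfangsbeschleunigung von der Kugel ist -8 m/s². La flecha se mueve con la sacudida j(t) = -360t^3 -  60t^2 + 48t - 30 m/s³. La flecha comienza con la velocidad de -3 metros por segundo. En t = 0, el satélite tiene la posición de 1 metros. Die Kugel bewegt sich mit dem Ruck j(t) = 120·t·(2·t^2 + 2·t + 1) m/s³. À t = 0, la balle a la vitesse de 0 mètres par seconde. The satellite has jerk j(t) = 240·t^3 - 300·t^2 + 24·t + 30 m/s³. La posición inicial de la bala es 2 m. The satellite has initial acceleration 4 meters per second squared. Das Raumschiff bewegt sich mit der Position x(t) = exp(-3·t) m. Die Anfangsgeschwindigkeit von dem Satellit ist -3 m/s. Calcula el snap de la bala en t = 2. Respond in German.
Um dies zu lösen, müssen wir 1 Ableitung unserer Gleichung für den Ruck j(t) = 120·t·(2·t^2 + 2·t + 1) nehmen. Mit d/dt von j(t) finden wir s(t) = 240·t^2 + 120·t·(4·t + 2) + 240·t + 120. Aus der Gleichung für den Snap s(t) = 240·t^2 + 120·t·(4·t + 2) + 240·t + 120, setzen wir t = 2 ein und erhalten s = 3960.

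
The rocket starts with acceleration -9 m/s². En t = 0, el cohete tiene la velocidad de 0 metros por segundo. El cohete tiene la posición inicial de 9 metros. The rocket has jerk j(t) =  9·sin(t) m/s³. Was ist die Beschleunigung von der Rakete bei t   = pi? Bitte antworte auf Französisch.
Pour résoudre ceci, nous devons prendre 1 primitive de notre équation du jerk j(t) = 9·sin(t). La primitive du jerk est l'accélération. En utilisant a(0) = -9, nous obtenons a(t) = -9·cos(t). En utilisant a(t) = -9·cos(t) et en substituant t = pi, nous trouvons a = 9.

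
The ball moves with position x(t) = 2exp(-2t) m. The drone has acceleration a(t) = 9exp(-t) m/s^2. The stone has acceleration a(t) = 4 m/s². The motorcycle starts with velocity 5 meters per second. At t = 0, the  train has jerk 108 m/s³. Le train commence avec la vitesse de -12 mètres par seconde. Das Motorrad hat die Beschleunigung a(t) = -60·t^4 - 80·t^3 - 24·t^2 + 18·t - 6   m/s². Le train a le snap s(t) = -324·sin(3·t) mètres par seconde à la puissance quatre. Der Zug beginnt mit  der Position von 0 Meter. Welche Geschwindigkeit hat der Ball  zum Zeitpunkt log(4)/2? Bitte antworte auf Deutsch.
Wir müssen unsere Gleichung für die Position x(t) = 2·exp(-2·t) 1-mal ableiten. Mit d/dt von x(t) finden wir v(t) = -4·exp(-2·t). Mit v(t) = -4·exp(-2·t) und Einsetzen von t = log(4)/2, finden wir v = -1.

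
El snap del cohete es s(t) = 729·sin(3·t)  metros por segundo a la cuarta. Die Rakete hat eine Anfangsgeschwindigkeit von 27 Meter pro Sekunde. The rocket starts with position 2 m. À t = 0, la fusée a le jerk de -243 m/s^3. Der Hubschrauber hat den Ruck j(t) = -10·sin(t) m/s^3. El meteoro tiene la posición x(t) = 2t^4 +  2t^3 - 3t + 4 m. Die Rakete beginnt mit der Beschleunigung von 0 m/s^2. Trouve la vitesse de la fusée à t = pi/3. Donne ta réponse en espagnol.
Necesitamos integrar nuestra ecuación del snap s(t) = 729·sin(3·t) 3 veces. Integrando el snap y usando la condición inicial j(0) = -243, obtenemos j(t) = -243·cos(3·t). Integrando la sacudida y usando la condición inicial a(0) = 0, obtenemos a(t) = -81·sin(3·t). Tomando ∫a(t)dt y aplicando v(0) = 27, encontramos v(t) = 27·cos(3·t). Tenemos la velocidad v(t) = 27·cos(3·t). Sustituyendo t = pi/3: v(pi/3) = -27.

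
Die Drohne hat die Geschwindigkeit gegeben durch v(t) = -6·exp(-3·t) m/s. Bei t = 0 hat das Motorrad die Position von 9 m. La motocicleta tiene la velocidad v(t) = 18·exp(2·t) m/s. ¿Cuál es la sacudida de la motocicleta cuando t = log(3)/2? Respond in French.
Nous devons dériver notre équation de la vitesse v(t) = 18·exp(2·t) 2 fois. En dérivant la vitesse, nous obtenons l'accélération: a(t) = 36·exp(2·t). En dérivant l'accélération, nous obtenons le jerk: j(t) = 72·exp(2·t). De l'équation du jerk j(t) = 72·exp(2·t), nous substituons t = log(3)/2 pour obtenir j = 216.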